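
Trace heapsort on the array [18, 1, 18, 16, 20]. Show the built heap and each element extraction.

Build heap: [20, 18, 18, 16, 1]
Extract 20: [18, 16, 18, 1, 20]
Extract 18: [18, 16, 1, 18, 20]
Extract 18: [16, 1, 18, 18, 20]
Extract 16: [1, 16, 18, 18, 20]


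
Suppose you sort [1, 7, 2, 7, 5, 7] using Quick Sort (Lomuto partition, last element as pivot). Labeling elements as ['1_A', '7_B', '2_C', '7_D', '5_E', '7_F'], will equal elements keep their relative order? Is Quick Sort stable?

Trace Quick Sort on the labeled array (the key is the number; the letter only tracks identity):
  Partition indices 0..5 around pivot 7_F -> [1_A, 7_B, 2_C, 7_D, 5_E, 7_F]
  Partition indices 0..4 around pivot 5_E -> [1_A, 2_C, 5_E, 7_D, 7_B, 7_F]
  Partition indices 0..1 around pivot 2_C -> [1_A, 2_C, 5_E, 7_D, 7_B, 7_F]
  Partition indices 3..4 around pivot 7_B -> [1_A, 2_C, 5_E, 7_D, 7_B, 7_F]
Final order: [1_A, 2_C, 5_E, 7_D, 7_B, 7_F]
Equal keys:
  value 7: originally 7_B, 7_D, 7_F; after sorting 7_D, 7_B, 7_F -> order changed
Equal keys were reordered, so Quick Sort is not stable: partition swaps elements across long distances and can reorder equal keys. (One such input is enough; an unstable sort may happen to preserve order on other inputs, but it gives no guarantee.)
Answer: Not stable


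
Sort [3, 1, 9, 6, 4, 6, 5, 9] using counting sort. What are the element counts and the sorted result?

Count array: [0, 1, 0, 1, 1, 1, 2, 0, 0, 2]
(count[i] = number of elements equal to i)
Cumulative count: [0, 1, 1, 2, 3, 4, 6, 6, 6, 8]
Sorted: [1, 3, 4, 5, 6, 6, 9, 9]


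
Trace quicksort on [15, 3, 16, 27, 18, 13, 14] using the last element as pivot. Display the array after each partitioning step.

Partition 1: pivot=14 at index 2 -> [3, 13, 14, 27, 18, 15, 16]
Partition 2: pivot=13 at index 1 -> [3, 13, 14, 27, 18, 15, 16]
Partition 3: pivot=16 at index 4 -> [3, 13, 14, 15, 16, 27, 18]
Partition 4: pivot=18 at index 5 -> [3, 13, 14, 15, 16, 18, 27]


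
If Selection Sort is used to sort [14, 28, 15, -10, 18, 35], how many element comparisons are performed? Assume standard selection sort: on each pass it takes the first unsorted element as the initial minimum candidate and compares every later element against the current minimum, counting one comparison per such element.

Pass 1: scan indices 1..5 for the minimum = 5 comparison(s); min is -10, place at index 0 -> [-10, 28, 15, 14, 18, 35]
Pass 2: scan indices 2..5 for the minimum = 4 comparison(s); min is 14, place at index 1 -> [-10, 14, 15, 28, 18, 35]
Pass 3: scan indices 3..5 for the minimum = 3 comparison(s); min is 15, place at index 2 -> [-10, 14, 15, 28, 18, 35]
Pass 4: scan indices 4..5 for the minimum = 2 comparison(s); min is 18, place at index 3 -> [-10, 14, 15, 18, 28, 35]
Pass 5: scan indices 5..5 for the minimum = 1 comparison(s); min is 28, place at index 4 -> [-10, 14, 15, 18, 28, 35]
Selection sort always scans the whole unsorted suffix, so the count is (n-1) + (n-2) + ... + 1 = n(n-1)/2 = 6*5/2 = 15 regardless of the input order.
Total comparisons: 5 + 4 + 3 + 2 + 1 = 15


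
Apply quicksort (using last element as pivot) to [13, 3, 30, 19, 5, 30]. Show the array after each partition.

Partition 1: pivot=30 at index 5 -> [13, 3, 30, 19, 5, 30]
Partition 2: pivot=5 at index 1 -> [3, 5, 30, 19, 13, 30]
Partition 3: pivot=13 at index 2 -> [3, 5, 13, 19, 30, 30]
Partition 4: pivot=30 at index 4 -> [3, 5, 13, 19, 30, 30]


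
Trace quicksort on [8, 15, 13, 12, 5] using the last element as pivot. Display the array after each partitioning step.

Partition 1: pivot=5 at index 0 -> [5, 15, 13, 12, 8]
Partition 2: pivot=8 at index 1 -> [5, 8, 13, 12, 15]
Partition 3: pivot=15 at index 4 -> [5, 8, 13, 12, 15]
Partition 4: pivot=12 at index 2 -> [5, 8, 12, 13, 15]


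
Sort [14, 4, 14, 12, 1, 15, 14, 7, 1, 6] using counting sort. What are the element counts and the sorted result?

Count array: [0, 2, 0, 0, 1, 0, 1, 1, 0, 0, 0, 0, 1, 0, 3, 1]
(count[i] = number of elements equal to i)
Cumulative count: [0, 2, 2, 2, 3, 3, 4, 5, 5, 5, 5, 5, 6, 6, 9, 10]
Sorted: [1, 1, 4, 6, 7, 12, 14, 14, 14, 15]


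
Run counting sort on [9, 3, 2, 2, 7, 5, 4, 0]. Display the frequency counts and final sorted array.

Count array: [1, 0, 2, 1, 1, 1, 0, 1, 0, 1]
(count[i] = number of elements equal to i)
Cumulative count: [1, 1, 3, 4, 5, 6, 6, 7, 7, 8]
Sorted: [0, 2, 2, 3, 4, 5, 7, 9]


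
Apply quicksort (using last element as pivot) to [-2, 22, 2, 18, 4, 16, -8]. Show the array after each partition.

Partition 1: pivot=-8 at index 0 -> [-8, 22, 2, 18, 4, 16, -2]
Partition 2: pivot=-2 at index 1 -> [-8, -2, 2, 18, 4, 16, 22]
Partition 3: pivot=22 at index 6 -> [-8, -2, 2, 18, 4, 16, 22]
Partition 4: pivot=16 at index 4 -> [-8, -2, 2, 4, 16, 18, 22]
Partition 5: pivot=4 at index 3 -> [-8, -2, 2, 4, 16, 18, 22]


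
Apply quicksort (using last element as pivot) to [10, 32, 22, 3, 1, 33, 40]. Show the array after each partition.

Partition 1: pivot=40 at index 6 -> [10, 32, 22, 3, 1, 33, 40]
Partition 2: pivot=33 at index 5 -> [10, 32, 22, 3, 1, 33, 40]
Partition 3: pivot=1 at index 0 -> [1, 32, 22, 3, 10, 33, 40]
Partition 4: pivot=10 at index 2 -> [1, 3, 10, 32, 22, 33, 40]
Partition 5: pivot=22 at index 3 -> [1, 3, 10, 22, 32, 33, 40]


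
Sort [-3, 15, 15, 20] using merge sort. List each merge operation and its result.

Divide and conquer:
  Merge [-3] + [15] -> [-3, 15]
  Merge [15] + [20] -> [15, 20]
  Merge [-3, 15] + [15, 20] -> [-3, 15, 15, 20]


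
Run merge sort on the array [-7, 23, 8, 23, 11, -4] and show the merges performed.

Divide and conquer:
  Merge [23] + [8] -> [8, 23]
  Merge [-7] + [8, 23] -> [-7, 8, 23]
  Merge [11] + [-4] -> [-4, 11]
  Merge [23] + [-4, 11] -> [-4, 11, 23]
  Merge [-7, 8, 23] + [-4, 11, 23] -> [-7, -4, 8, 11, 23, 23]


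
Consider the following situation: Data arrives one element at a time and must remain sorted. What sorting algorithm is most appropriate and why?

Best choice: Insertion sort
Reason: Insertion sort naturally handles online/streaming input by inserting each new element into sorted position


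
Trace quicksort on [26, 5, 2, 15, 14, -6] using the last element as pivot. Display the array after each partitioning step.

Partition 1: pivot=-6 at index 0 -> [-6, 5, 2, 15, 14, 26]
Partition 2: pivot=26 at index 5 -> [-6, 5, 2, 15, 14, 26]
Partition 3: pivot=14 at index 3 -> [-6, 5, 2, 14, 15, 26]
Partition 4: pivot=2 at index 1 -> [-6, 2, 5, 14, 15, 26]


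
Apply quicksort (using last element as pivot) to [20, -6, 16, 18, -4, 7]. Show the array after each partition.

Partition 1: pivot=7 at index 2 -> [-6, -4, 7, 18, 20, 16]
Partition 2: pivot=-4 at index 1 -> [-6, -4, 7, 18, 20, 16]
Partition 3: pivot=16 at index 3 -> [-6, -4, 7, 16, 20, 18]
Partition 4: pivot=18 at index 4 -> [-6, -4, 7, 16, 18, 20]


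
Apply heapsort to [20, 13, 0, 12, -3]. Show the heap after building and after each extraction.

Build heap: [20, 13, 0, 12, -3]
Extract 20: [13, 12, 0, -3, 20]
Extract 13: [12, -3, 0, 13, 20]
Extract 12: [0, -3, 12, 13, 20]
Extract 0: [-3, 0, 12, 13, 20]


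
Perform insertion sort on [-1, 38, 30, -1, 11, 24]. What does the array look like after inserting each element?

First element -1 is already 'sorted'
Insert 38: shifted 0 elements -> [-1, 38, 30, -1, 11, 24]
Insert 30: shifted 1 elements -> [-1, 30, 38, -1, 11, 24]
Insert -1: shifted 2 elements -> [-1, -1, 30, 38, 11, 24]
Insert 11: shifted 2 elements -> [-1, -1, 11, 30, 38, 24]
Insert 24: shifted 2 elements -> [-1, -1, 11, 24, 30, 38]


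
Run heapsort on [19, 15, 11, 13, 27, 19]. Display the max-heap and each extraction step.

Build heap: [27, 19, 19, 13, 15, 11]
Extract 27: [19, 15, 19, 13, 11, 27]
Extract 19: [19, 15, 11, 13, 19, 27]
Extract 19: [15, 13, 11, 19, 19, 27]
Extract 15: [13, 11, 15, 19, 19, 27]
Extract 13: [11, 13, 15, 19, 19, 27]


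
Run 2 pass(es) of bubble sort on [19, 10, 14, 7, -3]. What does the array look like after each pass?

After pass 1: [10, 14, 7, -3, 19] (4 swaps)
After pass 2: [10, 7, -3, 14, 19] (2 swaps)
Total swaps: 6


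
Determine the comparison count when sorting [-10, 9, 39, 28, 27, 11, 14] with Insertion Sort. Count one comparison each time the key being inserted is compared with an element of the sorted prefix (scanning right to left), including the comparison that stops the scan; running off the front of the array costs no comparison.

Insert 9: -10 <= 9 (stop) = 1 comparison(s) -> [-10, 9, 39, 28, 27, 11, 14]
Insert 39: 9 <= 39 (stop) = 1 comparison(s) -> [-10, 9, 39, 28, 27, 11, 14]
Insert 28: 39 > 28 (shift), 9 <= 28 (stop) = 2 comparison(s) -> [-10, 9, 28, 39, 27, 11, 14]
Insert 27: 39 > 27 (shift), 28 > 27 (shift), 9 <= 27 (stop) = 3 comparison(s) -> [-10, 9, 27, 28, 39, 11, 14]
Insert 11: 39 > 11 (shift), 28 > 11 (shift), 27 > 11 (shift), 9 <= 11 (stop) = 4 comparison(s) -> [-10, 9, 11, 27, 28, 39, 14]
Insert 14: 39 > 14 (shift), 28 > 14 (shift), 27 > 14 (shift), 11 <= 14 (stop) = 4 comparison(s) -> [-10, 9, 11, 14, 27, 28, 39]
Total comparisons: 1 + 1 + 2 + 3 + 4 + 4 = 15


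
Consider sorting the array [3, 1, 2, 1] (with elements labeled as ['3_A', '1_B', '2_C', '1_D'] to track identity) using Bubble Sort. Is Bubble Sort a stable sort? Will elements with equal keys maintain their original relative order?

Trace Bubble Sort on the labeled array (the key is the number; the letter only tracks identity):
  After pass 1: [1_B, 2_C, 1_D, 3_A]
  After pass 2: [1_B, 1_D, 2_C, 3_A]
  After pass 3: [1_B, 1_D, 2_C, 3_A] (no swaps, done)
Final order: [1_B, 1_D, 2_C, 3_A]
Equal keys:
  value 1: originally 1_B, 1_D; after sorting 1_B, 1_D -> order preserved
All equal keys kept their original relative order. Bubble Sort is stable: it only swaps adjacent elements when the left one is strictly greater, so equal keys never move past each other.
Answer: Stable


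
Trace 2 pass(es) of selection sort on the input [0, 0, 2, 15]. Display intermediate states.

Pass 1: Select minimum 0 at index 0, swap -> [0, 0, 2, 15]
Pass 2: Select minimum 0 at index 1, swap -> [0, 0, 2, 15]


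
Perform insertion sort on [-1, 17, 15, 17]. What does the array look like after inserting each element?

First element -1 is already 'sorted'
Insert 17: shifted 0 elements -> [-1, 17, 15, 17]
Insert 15: shifted 1 elements -> [-1, 15, 17, 17]
Insert 17: shifted 0 elements -> [-1, 15, 17, 17]


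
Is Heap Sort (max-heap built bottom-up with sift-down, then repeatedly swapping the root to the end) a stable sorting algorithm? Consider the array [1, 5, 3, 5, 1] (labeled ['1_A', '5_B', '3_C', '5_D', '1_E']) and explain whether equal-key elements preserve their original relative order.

Trace Heap Sort on the labeled array (the key is the number; the letter only tracks identity):
  Build max-heap: [5_B, 5_D, 3_C, 1_A, 1_E]
  Swap root 5_B to index 4, re-heapify first 4 -> [5_D, 1_E, 3_C, 1_A, 5_B]
  Swap root 5_D to index 3, re-heapify first 3 -> [3_C, 1_E, 1_A, 5_D, 5_B]
  Swap root 3_C to index 2, re-heapify first 2 -> [1_A, 1_E, 3_C, 5_D, 5_B]
  Swap root 1_A to index 1, re-heapify first 1 -> [1_E, 1_A, 3_C, 5_D, 5_B]
Final order: [1_E, 1_A, 3_C, 5_D, 5_B]
Equal keys:
  value 1: originally 1_A, 1_E; after sorting 1_E, 1_A -> order changed
  value 5: originally 5_B, 5_D; after sorting 5_D, 5_B -> order changed
Equal keys were reordered, so Heap Sort is not stable: heap construction and root-to-end swaps move elements without regard to the original order of equal keys. (One such input is enough; an unstable sort may happen to preserve order on other inputs, but it gives no guarantee.)
Answer: Not stable


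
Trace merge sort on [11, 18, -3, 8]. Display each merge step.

Divide and conquer:
  Merge [11] + [18] -> [11, 18]
  Merge [-3] + [8] -> [-3, 8]
  Merge [11, 18] + [-3, 8] -> [-3, 8, 11, 18]


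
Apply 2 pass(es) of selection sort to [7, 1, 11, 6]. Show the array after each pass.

Pass 1: Select minimum 1 at index 1, swap -> [1, 7, 11, 6]
Pass 2: Select minimum 6 at index 3, swap -> [1, 6, 11, 7]


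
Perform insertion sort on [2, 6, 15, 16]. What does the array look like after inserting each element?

First element 2 is already 'sorted'
Insert 6: shifted 0 elements -> [2, 6, 15, 16]
Insert 15: shifted 0 elements -> [2, 6, 15, 16]
Insert 16: shifted 0 elements -> [2, 6, 15, 16]


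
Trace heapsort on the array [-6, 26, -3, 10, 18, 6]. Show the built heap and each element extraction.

Build heap: [26, 18, 6, 10, -6, -3]
Extract 26: [18, 10, 6, -3, -6, 26]
Extract 18: [10, -3, 6, -6, 18, 26]
Extract 10: [6, -3, -6, 10, 18, 26]
Extract 6: [-3, -6, 6, 10, 18, 26]
Extract -3: [-6, -3, 6, 10, 18, 26]


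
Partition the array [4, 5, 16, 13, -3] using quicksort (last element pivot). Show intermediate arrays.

Partition 1: pivot=-3 at index 0 -> [-3, 5, 16, 13, 4]
Partition 2: pivot=4 at index 1 -> [-3, 4, 16, 13, 5]
Partition 3: pivot=5 at index 2 -> [-3, 4, 5, 13, 16]
Partition 4: pivot=16 at index 4 -> [-3, 4, 5, 13, 16]


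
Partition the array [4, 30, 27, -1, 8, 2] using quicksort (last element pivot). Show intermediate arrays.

Partition 1: pivot=2 at index 1 -> [-1, 2, 27, 4, 8, 30]
Partition 2: pivot=30 at index 5 -> [-1, 2, 27, 4, 8, 30]
Partition 3: pivot=8 at index 3 -> [-1, 2, 4, 8, 27, 30]


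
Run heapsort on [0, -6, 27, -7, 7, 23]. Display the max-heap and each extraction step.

Build heap: [27, 7, 23, -7, -6, 0]
Extract 27: [23, 7, 0, -7, -6, 27]
Extract 23: [7, -6, 0, -7, 23, 27]
Extract 7: [0, -6, -7, 7, 23, 27]
Extract 0: [-6, -7, 0, 7, 23, 27]
Extract -6: [-7, -6, 0, 7, 23, 27]


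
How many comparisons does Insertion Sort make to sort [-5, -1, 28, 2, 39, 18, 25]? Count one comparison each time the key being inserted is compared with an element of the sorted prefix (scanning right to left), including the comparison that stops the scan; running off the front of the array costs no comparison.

Insert -1: -5 <= -1 (stop) = 1 comparison(s) -> [-5, -1, 28, 2, 39, 18, 25]
Insert 28: -1 <= 28 (stop) = 1 comparison(s) -> [-5, -1, 28, 2, 39, 18, 25]
Insert 2: 28 > 2 (shift), -1 <= 2 (stop) = 2 comparison(s) -> [-5, -1, 2, 28, 39, 18, 25]
Insert 39: 28 <= 39 (stop) = 1 comparison(s) -> [-5, -1, 2, 28, 39, 18, 25]
Insert 18: 39 > 18 (shift), 28 > 18 (shift), 2 <= 18 (stop) = 3 comparison(s) -> [-5, -1, 2, 18, 28, 39, 25]
Insert 25: 39 > 25 (shift), 28 > 25 (shift), 18 <= 25 (stop) = 3 comparison(s) -> [-5, -1, 2, 18, 25, 28, 39]
Total comparisons: 1 + 1 + 2 + 1 + 3 + 3 = 11


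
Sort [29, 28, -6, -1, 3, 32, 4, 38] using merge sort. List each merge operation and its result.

Divide and conquer:
  Merge [29] + [28] -> [28, 29]
  Merge [-6] + [-1] -> [-6, -1]
  Merge [28, 29] + [-6, -1] -> [-6, -1, 28, 29]
  Merge [3] + [32] -> [3, 32]
  Merge [4] + [38] -> [4, 38]
  Merge [3, 32] + [4, 38] -> [3, 4, 32, 38]
  Merge [-6, -1, 28, 29] + [3, 4, 32, 38] -> [-6, -1, 3, 4, 28, 29, 32, 38]


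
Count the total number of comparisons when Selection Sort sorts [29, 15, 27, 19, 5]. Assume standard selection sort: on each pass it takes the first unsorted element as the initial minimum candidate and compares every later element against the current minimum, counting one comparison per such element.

Pass 1: scan indices 1..4 for the minimum = 4 comparison(s); min is 5, place at index 0 -> [5, 15, 27, 19, 29]
Pass 2: scan indices 2..4 for the minimum = 3 comparison(s); min is 15, place at index 1 -> [5, 15, 27, 19, 29]
Pass 3: scan indices 3..4 for the minimum = 2 comparison(s); min is 19, place at index 2 -> [5, 15, 19, 27, 29]
Pass 4: scan indices 4..4 for the minimum = 1 comparison(s); min is 27, place at index 3 -> [5, 15, 19, 27, 29]
Selection sort always scans the whole unsorted suffix, so the count is (n-1) + (n-2) + ... + 1 = n(n-1)/2 = 5*4/2 = 10 regardless of the input order.
Total comparisons: 4 + 3 + 2 + 1 = 10


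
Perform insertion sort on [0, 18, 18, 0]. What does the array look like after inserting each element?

First element 0 is already 'sorted'
Insert 18: shifted 0 elements -> [0, 18, 18, 0]
Insert 18: shifted 0 elements -> [0, 18, 18, 0]
Insert 0: shifted 2 elements -> [0, 0, 18, 18]


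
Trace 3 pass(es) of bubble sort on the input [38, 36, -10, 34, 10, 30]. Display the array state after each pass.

After pass 1: [36, -10, 34, 10, 30, 38] (5 swaps)
After pass 2: [-10, 34, 10, 30, 36, 38] (4 swaps)
After pass 3: [-10, 10, 30, 34, 36, 38] (2 swaps)
Total swaps: 11


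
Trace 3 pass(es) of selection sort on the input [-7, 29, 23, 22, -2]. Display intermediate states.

Pass 1: Select minimum -7 at index 0, swap -> [-7, 29, 23, 22, -2]
Pass 2: Select minimum -2 at index 4, swap -> [-7, -2, 23, 22, 29]
Pass 3: Select minimum 22 at index 3, swap -> [-7, -2, 22, 23, 29]


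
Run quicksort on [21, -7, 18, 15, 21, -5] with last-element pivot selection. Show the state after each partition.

Partition 1: pivot=-5 at index 1 -> [-7, -5, 18, 15, 21, 21]
Partition 2: pivot=21 at index 5 -> [-7, -5, 18, 15, 21, 21]
Partition 3: pivot=21 at index 4 -> [-7, -5, 18, 15, 21, 21]
Partition 4: pivot=15 at index 2 -> [-7, -5, 15, 18, 21, 21]


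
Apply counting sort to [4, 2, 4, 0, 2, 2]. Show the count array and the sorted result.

Count array: [1, 0, 3, 0, 2]
(count[i] = number of elements equal to i)
Cumulative count: [1, 1, 4, 4, 6]
Sorted: [0, 2, 2, 2, 4, 4]


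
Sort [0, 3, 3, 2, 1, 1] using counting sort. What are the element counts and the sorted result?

Count array: [1, 2, 1, 2]
(count[i] = number of elements equal to i)
Cumulative count: [1, 3, 4, 6]
Sorted: [0, 1, 1, 2, 3, 3]


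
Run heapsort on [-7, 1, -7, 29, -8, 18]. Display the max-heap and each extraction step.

Build heap: [29, 1, 18, -7, -8, -7]
Extract 29: [18, 1, -7, -7, -8, 29]
Extract 18: [1, -7, -7, -8, 18, 29]
Extract 1: [-7, -8, -7, 1, 18, 29]
Extract -7: [-7, -8, -7, 1, 18, 29]
Extract -7: [-8, -7, -7, 1, 18, 29]


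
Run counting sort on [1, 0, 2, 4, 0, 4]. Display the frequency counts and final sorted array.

Count array: [2, 1, 1, 0, 2]
(count[i] = number of elements equal to i)
Cumulative count: [2, 3, 4, 4, 6]
Sorted: [0, 0, 1, 2, 4, 4]


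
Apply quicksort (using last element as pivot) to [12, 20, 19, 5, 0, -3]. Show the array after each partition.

Partition 1: pivot=-3 at index 0 -> [-3, 20, 19, 5, 0, 12]
Partition 2: pivot=12 at index 3 -> [-3, 5, 0, 12, 19, 20]
Partition 3: pivot=0 at index 1 -> [-3, 0, 5, 12, 19, 20]
Partition 4: pivot=20 at index 5 -> [-3, 0, 5, 12, 19, 20]


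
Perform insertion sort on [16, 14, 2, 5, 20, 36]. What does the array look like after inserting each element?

First element 16 is already 'sorted'
Insert 14: shifted 1 elements -> [14, 16, 2, 5, 20, 36]
Insert 2: shifted 2 elements -> [2, 14, 16, 5, 20, 36]
Insert 5: shifted 2 elements -> [2, 5, 14, 16, 20, 36]
Insert 20: shifted 0 elements -> [2, 5, 14, 16, 20, 36]
Insert 36: shifted 0 elements -> [2, 5, 14, 16, 20, 36]


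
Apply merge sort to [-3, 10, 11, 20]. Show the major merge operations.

Divide and conquer:
  Merge [-3] + [10] -> [-3, 10]
  Merge [11] + [20] -> [11, 20]
  Merge [-3, 10] + [11, 20] -> [-3, 10, 11, 20]


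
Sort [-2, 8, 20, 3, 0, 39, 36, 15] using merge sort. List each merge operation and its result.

Divide and conquer:
  Merge [-2] + [8] -> [-2, 8]
  Merge [20] + [3] -> [3, 20]
  Merge [-2, 8] + [3, 20] -> [-2, 3, 8, 20]
  Merge [0] + [39] -> [0, 39]
  Merge [36] + [15] -> [15, 36]
  Merge [0, 39] + [15, 36] -> [0, 15, 36, 39]
  Merge [-2, 3, 8, 20] + [0, 15, 36, 39] -> [-2, 0, 3, 8, 15, 20, 36, 39]


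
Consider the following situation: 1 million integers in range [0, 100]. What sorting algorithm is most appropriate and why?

Best choice: Counting sort
Reason: O(n + k) where k=100 is small; linear time beats O(n log n)


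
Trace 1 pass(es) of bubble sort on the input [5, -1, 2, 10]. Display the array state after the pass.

After pass 1: [-1, 2, 5, 10] (2 swaps)
Total swaps: 2


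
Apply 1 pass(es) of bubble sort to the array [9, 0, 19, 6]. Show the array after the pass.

After pass 1: [0, 9, 6, 19] (2 swaps)
Total swaps: 2


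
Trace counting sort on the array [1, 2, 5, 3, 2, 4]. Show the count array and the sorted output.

Count array: [0, 1, 2, 1, 1, 1]
(count[i] = number of elements equal to i)
Cumulative count: [0, 1, 3, 4, 5, 6]
Sorted: [1, 2, 2, 3, 4, 5]


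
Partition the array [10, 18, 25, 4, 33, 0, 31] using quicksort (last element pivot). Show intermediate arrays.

Partition 1: pivot=31 at index 5 -> [10, 18, 25, 4, 0, 31, 33]
Partition 2: pivot=0 at index 0 -> [0, 18, 25, 4, 10, 31, 33]
Partition 3: pivot=10 at index 2 -> [0, 4, 10, 18, 25, 31, 33]
Partition 4: pivot=25 at index 4 -> [0, 4, 10, 18, 25, 31, 33]


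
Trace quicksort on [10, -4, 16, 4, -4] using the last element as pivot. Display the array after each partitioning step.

Partition 1: pivot=-4 at index 1 -> [-4, -4, 16, 4, 10]
Partition 2: pivot=10 at index 3 -> [-4, -4, 4, 10, 16]


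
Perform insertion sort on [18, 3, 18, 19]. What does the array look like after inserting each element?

First element 18 is already 'sorted'
Insert 3: shifted 1 elements -> [3, 18, 18, 19]
Insert 18: shifted 0 elements -> [3, 18, 18, 19]
Insert 19: shifted 0 elements -> [3, 18, 18, 19]


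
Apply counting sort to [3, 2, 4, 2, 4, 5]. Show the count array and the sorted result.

Count array: [0, 0, 2, 1, 2, 1]
(count[i] = number of elements equal to i)
Cumulative count: [0, 0, 2, 3, 5, 6]
Sorted: [2, 2, 3, 4, 4, 5]


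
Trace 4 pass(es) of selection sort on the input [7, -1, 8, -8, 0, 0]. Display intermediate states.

Pass 1: Select minimum -8 at index 3, swap -> [-8, -1, 8, 7, 0, 0]
Pass 2: Select minimum -1 at index 1, swap -> [-8, -1, 8, 7, 0, 0]
Pass 3: Select minimum 0 at index 4, swap -> [-8, -1, 0, 7, 8, 0]
Pass 4: Select minimum 0 at index 5, swap -> [-8, -1, 0, 0, 8, 7]


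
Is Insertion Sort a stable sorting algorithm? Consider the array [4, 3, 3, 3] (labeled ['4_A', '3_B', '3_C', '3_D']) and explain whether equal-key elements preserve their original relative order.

Trace Insertion Sort on the labeled array (the key is the number; the letter only tracks identity):
  Insert 3_B at index 0: [3_B, 4_A, 3_C, 3_D]
  Insert 3_C at index 1: [3_B, 3_C, 4_A, 3_D]
  Insert 3_D at index 2: [3_B, 3_C, 3_D, 4_A]
Final order: [3_B, 3_C, 3_D, 4_A]
Equal keys:
  value 3: originally 3_B, 3_C, 3_D; after sorting 3_B, 3_C, 3_D -> order preserved
All equal keys kept their original relative order. Insertion Sort is stable: elements are shifted only while they are strictly greater than the key, so a key is inserted after any equal elements already placed.
Answer: Stable


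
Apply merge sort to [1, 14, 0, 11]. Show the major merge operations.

Divide and conquer:
  Merge [1] + [14] -> [1, 14]
  Merge [0] + [11] -> [0, 11]
  Merge [1, 14] + [0, 11] -> [0, 1, 11, 14]


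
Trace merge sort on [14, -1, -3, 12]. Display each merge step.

Divide and conquer:
  Merge [14] + [-1] -> [-1, 14]
  Merge [-3] + [12] -> [-3, 12]
  Merge [-1, 14] + [-3, 12] -> [-3, -1, 12, 14]


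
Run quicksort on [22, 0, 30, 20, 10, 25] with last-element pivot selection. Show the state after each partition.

Partition 1: pivot=25 at index 4 -> [22, 0, 20, 10, 25, 30]
Partition 2: pivot=10 at index 1 -> [0, 10, 20, 22, 25, 30]
Partition 3: pivot=22 at index 3 -> [0, 10, 20, 22, 25, 30]


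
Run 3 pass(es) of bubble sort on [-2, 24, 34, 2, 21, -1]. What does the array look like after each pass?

After pass 1: [-2, 24, 2, 21, -1, 34] (3 swaps)
After pass 2: [-2, 2, 21, -1, 24, 34] (3 swaps)
After pass 3: [-2, 2, -1, 21, 24, 34] (1 swaps)
Total swaps: 7


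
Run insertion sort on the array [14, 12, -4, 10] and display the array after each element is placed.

First element 14 is already 'sorted'
Insert 12: shifted 1 elements -> [12, 14, -4, 10]
Insert -4: shifted 2 elements -> [-4, 12, 14, 10]
Insert 10: shifted 2 elements -> [-4, 10, 12, 14]


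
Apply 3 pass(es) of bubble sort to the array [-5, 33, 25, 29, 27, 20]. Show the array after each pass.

After pass 1: [-5, 25, 29, 27, 20, 33] (4 swaps)
After pass 2: [-5, 25, 27, 20, 29, 33] (2 swaps)
After pass 3: [-5, 25, 20, 27, 29, 33] (1 swaps)
Total swaps: 7


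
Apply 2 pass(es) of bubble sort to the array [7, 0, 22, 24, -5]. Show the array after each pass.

After pass 1: [0, 7, 22, -5, 24] (2 swaps)
After pass 2: [0, 7, -5, 22, 24] (1 swaps)
Total swaps: 3


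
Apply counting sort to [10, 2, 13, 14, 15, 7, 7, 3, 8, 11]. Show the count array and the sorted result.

Count array: [0, 0, 1, 1, 0, 0, 0, 2, 1, 0, 1, 1, 0, 1, 1, 1]
(count[i] = number of elements equal to i)
Cumulative count: [0, 0, 1, 2, 2, 2, 2, 4, 5, 5, 6, 7, 7, 8, 9, 10]
Sorted: [2, 3, 7, 7, 8, 10, 11, 13, 14, 15]


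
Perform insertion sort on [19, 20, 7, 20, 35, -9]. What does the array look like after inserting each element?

First element 19 is already 'sorted'
Insert 20: shifted 0 elements -> [19, 20, 7, 20, 35, -9]
Insert 7: shifted 2 elements -> [7, 19, 20, 20, 35, -9]
Insert 20: shifted 0 elements -> [7, 19, 20, 20, 35, -9]
Insert 35: shifted 0 elements -> [7, 19, 20, 20, 35, -9]
Insert -9: shifted 5 elements -> [-9, 7, 19, 20, 20, 35]


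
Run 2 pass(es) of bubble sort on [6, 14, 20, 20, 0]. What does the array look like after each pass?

After pass 1: [6, 14, 20, 0, 20] (1 swaps)
After pass 2: [6, 14, 0, 20, 20] (1 swaps)
Total swaps: 2


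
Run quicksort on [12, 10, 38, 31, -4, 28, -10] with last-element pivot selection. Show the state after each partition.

Partition 1: pivot=-10 at index 0 -> [-10, 10, 38, 31, -4, 28, 12]
Partition 2: pivot=12 at index 3 -> [-10, 10, -4, 12, 38, 28, 31]
Partition 3: pivot=-4 at index 1 -> [-10, -4, 10, 12, 38, 28, 31]
Partition 4: pivot=31 at index 5 -> [-10, -4, 10, 12, 28, 31, 38]


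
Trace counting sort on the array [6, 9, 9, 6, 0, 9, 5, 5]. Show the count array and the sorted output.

Count array: [1, 0, 0, 0, 0, 2, 2, 0, 0, 3]
(count[i] = number of elements equal to i)
Cumulative count: [1, 1, 1, 1, 1, 3, 5, 5, 5, 8]
Sorted: [0, 5, 5, 6, 6, 9, 9, 9]


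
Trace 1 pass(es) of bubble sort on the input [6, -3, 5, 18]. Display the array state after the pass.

After pass 1: [-3, 5, 6, 18] (2 swaps)
Total swaps: 2


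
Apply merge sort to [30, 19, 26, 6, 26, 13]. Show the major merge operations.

Divide and conquer:
  Merge [19] + [26] -> [19, 26]
  Merge [30] + [19, 26] -> [19, 26, 30]
  Merge [26] + [13] -> [13, 26]
  Merge [6] + [13, 26] -> [6, 13, 26]
  Merge [19, 26, 30] + [6, 13, 26] -> [6, 13, 19, 26, 26, 30]


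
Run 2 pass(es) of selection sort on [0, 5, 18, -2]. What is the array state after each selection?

Pass 1: Select minimum -2 at index 3, swap -> [-2, 5, 18, 0]
Pass 2: Select minimum 0 at index 3, swap -> [-2, 0, 18, 5]


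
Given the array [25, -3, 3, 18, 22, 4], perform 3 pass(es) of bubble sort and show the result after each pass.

After pass 1: [-3, 3, 18, 22, 4, 25] (5 swaps)
After pass 2: [-3, 3, 18, 4, 22, 25] (1 swaps)
After pass 3: [-3, 3, 4, 18, 22, 25] (1 swaps)
Total swaps: 7


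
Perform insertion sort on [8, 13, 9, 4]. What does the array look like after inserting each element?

First element 8 is already 'sorted'
Insert 13: shifted 0 elements -> [8, 13, 9, 4]
Insert 9: shifted 1 elements -> [8, 9, 13, 4]
Insert 4: shifted 3 elements -> [4, 8, 9, 13]


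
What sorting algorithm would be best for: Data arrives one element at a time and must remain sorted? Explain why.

Best choice: Insertion sort
Reason: Insertion sort naturally handles online/streaming input by inserting each new element into sorted position


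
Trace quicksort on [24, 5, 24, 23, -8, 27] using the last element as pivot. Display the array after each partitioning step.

Partition 1: pivot=27 at index 5 -> [24, 5, 24, 23, -8, 27]
Partition 2: pivot=-8 at index 0 -> [-8, 5, 24, 23, 24, 27]
Partition 3: pivot=24 at index 4 -> [-8, 5, 24, 23, 24, 27]
Partition 4: pivot=23 at index 2 -> [-8, 5, 23, 24, 24, 27]


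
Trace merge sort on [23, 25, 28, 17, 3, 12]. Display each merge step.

Divide and conquer:
  Merge [25] + [28] -> [25, 28]
  Merge [23] + [25, 28] -> [23, 25, 28]
  Merge [3] + [12] -> [3, 12]
  Merge [17] + [3, 12] -> [3, 12, 17]
  Merge [23, 25, 28] + [3, 12, 17] -> [3, 12, 17, 23, 25, 28]


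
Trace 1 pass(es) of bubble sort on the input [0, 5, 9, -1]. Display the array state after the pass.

After pass 1: [0, 5, -1, 9] (1 swaps)
Total swaps: 1


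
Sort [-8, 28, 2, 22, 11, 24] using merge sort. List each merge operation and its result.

Divide and conquer:
  Merge [28] + [2] -> [2, 28]
  Merge [-8] + [2, 28] -> [-8, 2, 28]
  Merge [11] + [24] -> [11, 24]
  Merge [22] + [11, 24] -> [11, 22, 24]
  Merge [-8, 2, 28] + [11, 22, 24] -> [-8, 2, 11, 22, 24, 28]


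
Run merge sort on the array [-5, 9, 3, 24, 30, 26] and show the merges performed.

Divide and conquer:
  Merge [9] + [3] -> [3, 9]
  Merge [-5] + [3, 9] -> [-5, 3, 9]
  Merge [30] + [26] -> [26, 30]
  Merge [24] + [26, 30] -> [24, 26, 30]
  Merge [-5, 3, 9] + [24, 26, 30] -> [-5, 3, 9, 24, 26, 30]


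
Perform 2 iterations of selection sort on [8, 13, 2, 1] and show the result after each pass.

Pass 1: Select minimum 1 at index 3, swap -> [1, 13, 2, 8]
Pass 2: Select minimum 2 at index 2, swap -> [1, 2, 13, 8]


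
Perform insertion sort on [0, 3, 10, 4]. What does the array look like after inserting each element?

First element 0 is already 'sorted'
Insert 3: shifted 0 elements -> [0, 3, 10, 4]
Insert 10: shifted 0 elements -> [0, 3, 10, 4]
Insert 4: shifted 1 elements -> [0, 3, 4, 10]


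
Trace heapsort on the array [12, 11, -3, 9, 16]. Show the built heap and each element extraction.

Build heap: [16, 12, -3, 9, 11]
Extract 16: [12, 11, -3, 9, 16]
Extract 12: [11, 9, -3, 12, 16]
Extract 11: [9, -3, 11, 12, 16]
Extract 9: [-3, 9, 11, 12, 16]


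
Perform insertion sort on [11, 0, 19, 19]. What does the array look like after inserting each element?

First element 11 is already 'sorted'
Insert 0: shifted 1 elements -> [0, 11, 19, 19]
Insert 19: shifted 0 elements -> [0, 11, 19, 19]
Insert 19: shifted 0 elements -> [0, 11, 19, 19]


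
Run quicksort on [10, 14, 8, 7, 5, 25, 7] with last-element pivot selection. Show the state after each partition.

Partition 1: pivot=7 at index 2 -> [7, 5, 7, 10, 14, 25, 8]
Partition 2: pivot=5 at index 0 -> [5, 7, 7, 10, 14, 25, 8]
Partition 3: pivot=8 at index 3 -> [5, 7, 7, 8, 14, 25, 10]
Partition 4: pivot=10 at index 4 -> [5, 7, 7, 8, 10, 25, 14]
Partition 5: pivot=14 at index 5 -> [5, 7, 7, 8, 10, 14, 25]


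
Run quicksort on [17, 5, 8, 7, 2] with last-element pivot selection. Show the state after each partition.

Partition 1: pivot=2 at index 0 -> [2, 5, 8, 7, 17]
Partition 2: pivot=17 at index 4 -> [2, 5, 8, 7, 17]
Partition 3: pivot=7 at index 2 -> [2, 5, 7, 8, 17]


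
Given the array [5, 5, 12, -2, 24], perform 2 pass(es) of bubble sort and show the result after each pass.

After pass 1: [5, 5, -2, 12, 24] (1 swaps)
After pass 2: [5, -2, 5, 12, 24] (1 swaps)
Total swaps: 2


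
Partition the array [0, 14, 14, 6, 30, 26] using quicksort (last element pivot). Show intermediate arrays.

Partition 1: pivot=26 at index 4 -> [0, 14, 14, 6, 26, 30]
Partition 2: pivot=6 at index 1 -> [0, 6, 14, 14, 26, 30]
Partition 3: pivot=14 at index 3 -> [0, 6, 14, 14, 26, 30]


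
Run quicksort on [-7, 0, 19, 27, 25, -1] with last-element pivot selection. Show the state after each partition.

Partition 1: pivot=-1 at index 1 -> [-7, -1, 19, 27, 25, 0]
Partition 2: pivot=0 at index 2 -> [-7, -1, 0, 27, 25, 19]
Partition 3: pivot=19 at index 3 -> [-7, -1, 0, 19, 25, 27]
Partition 4: pivot=27 at index 5 -> [-7, -1, 0, 19, 25, 27]


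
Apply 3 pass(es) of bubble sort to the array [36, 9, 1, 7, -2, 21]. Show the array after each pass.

After pass 1: [9, 1, 7, -2, 21, 36] (5 swaps)
After pass 2: [1, 7, -2, 9, 21, 36] (3 swaps)
After pass 3: [1, -2, 7, 9, 21, 36] (1 swaps)
Total swaps: 9


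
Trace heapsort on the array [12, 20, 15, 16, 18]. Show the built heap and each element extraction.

Build heap: [20, 18, 15, 16, 12]
Extract 20: [18, 16, 15, 12, 20]
Extract 18: [16, 12, 15, 18, 20]
Extract 16: [15, 12, 16, 18, 20]
Extract 15: [12, 15, 16, 18, 20]


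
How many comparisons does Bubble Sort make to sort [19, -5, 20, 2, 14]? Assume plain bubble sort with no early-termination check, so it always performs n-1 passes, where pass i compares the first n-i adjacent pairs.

Pass 1: compare adjacent pairs (0,1)..(3,4) = 4 comparison(s), 3 swap(s) -> [-5, 19, 2, 14, 20]
Pass 2: compare adjacent pairs (0,1)..(2,3) = 3 comparison(s), 2 swap(s) -> [-5, 2, 14, 19, 20]
Pass 3: compare adjacent pairs (0,1)..(1,2) = 2 comparison(s), 0 swap(s) -> [-5, 2, 14, 19, 20]
Pass 4: compare adjacent pairs (0,1)..(0,1) = 1 comparison(s), 0 swap(s) -> [-5, 2, 14, 19, 20]
Total comparisons: 4 + 3 + 2 + 1 = 10


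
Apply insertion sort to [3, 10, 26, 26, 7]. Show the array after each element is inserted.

First element 3 is already 'sorted'
Insert 10: shifted 0 elements -> [3, 10, 26, 26, 7]
Insert 26: shifted 0 elements -> [3, 10, 26, 26, 7]
Insert 26: shifted 0 elements -> [3, 10, 26, 26, 7]
Insert 7: shifted 3 elements -> [3, 7, 10, 26, 26]


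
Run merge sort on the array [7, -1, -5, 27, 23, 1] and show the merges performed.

Divide and conquer:
  Merge [-1] + [-5] -> [-5, -1]
  Merge [7] + [-5, -1] -> [-5, -1, 7]
  Merge [23] + [1] -> [1, 23]
  Merge [27] + [1, 23] -> [1, 23, 27]
  Merge [-5, -1, 7] + [1, 23, 27] -> [-5, -1, 1, 7, 23, 27]


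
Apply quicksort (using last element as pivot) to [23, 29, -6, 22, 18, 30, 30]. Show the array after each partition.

Partition 1: pivot=30 at index 6 -> [23, 29, -6, 22, 18, 30, 30]
Partition 2: pivot=30 at index 5 -> [23, 29, -6, 22, 18, 30, 30]
Partition 3: pivot=18 at index 1 -> [-6, 18, 23, 22, 29, 30, 30]
Partition 4: pivot=29 at index 4 -> [-6, 18, 23, 22, 29, 30, 30]
Partition 5: pivot=22 at index 2 -> [-6, 18, 22, 23, 29, 30, 30]


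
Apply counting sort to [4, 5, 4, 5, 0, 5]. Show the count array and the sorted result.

Count array: [1, 0, 0, 0, 2, 3]
(count[i] = number of elements equal to i)
Cumulative count: [1, 1, 1, 1, 3, 6]
Sorted: [0, 4, 4, 5, 5, 5]


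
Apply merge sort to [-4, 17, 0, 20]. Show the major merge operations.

Divide and conquer:
  Merge [-4] + [17] -> [-4, 17]
  Merge [0] + [20] -> [0, 20]
  Merge [-4, 17] + [0, 20] -> [-4, 0, 17, 20]


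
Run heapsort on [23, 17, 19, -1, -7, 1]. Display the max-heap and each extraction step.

Build heap: [23, 17, 19, -1, -7, 1]
Extract 23: [19, 17, 1, -1, -7, 23]
Extract 19: [17, -1, 1, -7, 19, 23]
Extract 17: [1, -1, -7, 17, 19, 23]
Extract 1: [-1, -7, 1, 17, 19, 23]
Extract -1: [-7, -1, 1, 17, 19, 23]


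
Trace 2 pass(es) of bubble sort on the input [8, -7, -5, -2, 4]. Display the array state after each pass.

After pass 1: [-7, -5, -2, 4, 8] (4 swaps)
After pass 2: [-7, -5, -2, 4, 8] (0 swaps)
Total swaps: 4


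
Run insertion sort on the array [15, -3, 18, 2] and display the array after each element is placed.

First element 15 is already 'sorted'
Insert -3: shifted 1 elements -> [-3, 15, 18, 2]
Insert 18: shifted 0 elements -> [-3, 15, 18, 2]
Insert 2: shifted 2 elements -> [-3, 2, 15, 18]


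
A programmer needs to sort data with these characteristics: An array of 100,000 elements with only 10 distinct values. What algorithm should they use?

Best choice: 3-way quicksort or Counting sort
Reason: 3-way (Dutch national flag) partitioning groups every copy of the pivot together, so with only d=10 distinct keys quicksort finishes in O(n log d) expected time, which is effectively linear; counting sort runs in O(n + k) where k is the size of the key range (not the number of distinct values), so it is linear when the 10 values are integers drawn from a small known range


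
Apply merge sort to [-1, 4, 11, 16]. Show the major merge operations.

Divide and conquer:
  Merge [-1] + [4] -> [-1, 4]
  Merge [11] + [16] -> [11, 16]
  Merge [-1, 4] + [11, 16] -> [-1, 4, 11, 16]


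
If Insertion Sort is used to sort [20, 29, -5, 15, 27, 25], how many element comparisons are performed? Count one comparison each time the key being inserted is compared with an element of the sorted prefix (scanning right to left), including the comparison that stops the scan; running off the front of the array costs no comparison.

Insert 29: 20 <= 29 (stop) = 1 comparison(s) -> [20, 29, -5, 15, 27, 25]
Insert -5: 29 > -5 (shift), 20 > -5 (shift), reached front = 2 comparison(s) -> [-5, 20, 29, 15, 27, 25]
Insert 15: 29 > 15 (shift), 20 > 15 (shift), -5 <= 15 (stop) = 3 comparison(s) -> [-5, 15, 20, 29, 27, 25]
Insert 27: 29 > 27 (shift), 20 <= 27 (stop) = 2 comparison(s) -> [-5, 15, 20, 27, 29, 25]
Insert 25: 29 > 25 (shift), 27 > 25 (shift), 20 <= 25 (stop) = 3 comparison(s) -> [-5, 15, 20, 25, 27, 29]
Total comparisons: 1 + 2 + 3 + 2 + 3 = 11


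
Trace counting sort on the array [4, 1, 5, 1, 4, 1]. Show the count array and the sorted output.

Count array: [0, 3, 0, 0, 2, 1]
(count[i] = number of elements equal to i)
Cumulative count: [0, 3, 3, 3, 5, 6]
Sorted: [1, 1, 1, 4, 4, 5]


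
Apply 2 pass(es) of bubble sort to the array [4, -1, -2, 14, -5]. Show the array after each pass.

After pass 1: [-1, -2, 4, -5, 14] (3 swaps)
After pass 2: [-2, -1, -5, 4, 14] (2 swaps)
Total swaps: 5


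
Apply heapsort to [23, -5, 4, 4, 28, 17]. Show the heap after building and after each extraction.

Build heap: [28, 23, 17, 4, -5, 4]
Extract 28: [23, 4, 17, 4, -5, 28]
Extract 23: [17, 4, -5, 4, 23, 28]
Extract 17: [4, 4, -5, 17, 23, 28]
Extract 4: [4, -5, 4, 17, 23, 28]
Extract 4: [-5, 4, 4, 17, 23, 28]


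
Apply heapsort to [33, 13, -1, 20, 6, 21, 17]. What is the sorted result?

Build heap: [33, 20, 21, 13, 6, -1, 17]
Extract 33: [21, 20, 17, 13, 6, -1, 33]
Extract 21: [20, 13, 17, -1, 6, 21, 33]
Extract 20: [17, 13, 6, -1, 20, 21, 33]
Extract 17: [13, -1, 6, 17, 20, 21, 33]
Extract 13: [6, -1, 13, 17, 20, 21, 33]
Extract 6: [-1, 6, 13, 17, 20, 21, 33]


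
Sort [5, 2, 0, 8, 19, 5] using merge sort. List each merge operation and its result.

Divide and conquer:
  Merge [2] + [0] -> [0, 2]
  Merge [5] + [0, 2] -> [0, 2, 5]
  Merge [19] + [5] -> [5, 19]
  Merge [8] + [5, 19] -> [5, 8, 19]
  Merge [0, 2, 5] + [5, 8, 19] -> [0, 2, 5, 5, 8, 19]


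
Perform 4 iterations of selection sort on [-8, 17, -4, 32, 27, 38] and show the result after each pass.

Pass 1: Select minimum -8 at index 0, swap -> [-8, 17, -4, 32, 27, 38]
Pass 2: Select minimum -4 at index 2, swap -> [-8, -4, 17, 32, 27, 38]
Pass 3: Select minimum 17 at index 2, swap -> [-8, -4, 17, 32, 27, 38]
Pass 4: Select minimum 27 at index 4, swap -> [-8, -4, 17, 27, 32, 38]


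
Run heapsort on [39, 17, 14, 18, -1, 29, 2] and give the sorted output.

Build heap: [39, 18, 29, 17, -1, 14, 2]
Extract 39: [29, 18, 14, 17, -1, 2, 39]
Extract 29: [18, 17, 14, 2, -1, 29, 39]
Extract 18: [17, 2, 14, -1, 18, 29, 39]
Extract 17: [14, 2, -1, 17, 18, 29, 39]
Extract 14: [2, -1, 14, 17, 18, 29, 39]
Extract 2: [-1, 2, 14, 17, 18, 29, 39]


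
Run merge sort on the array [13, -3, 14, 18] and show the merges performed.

Divide and conquer:
  Merge [13] + [-3] -> [-3, 13]
  Merge [14] + [18] -> [14, 18]
  Merge [-3, 13] + [14, 18] -> [-3, 13, 14, 18]


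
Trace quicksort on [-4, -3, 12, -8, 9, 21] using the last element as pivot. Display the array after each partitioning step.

Partition 1: pivot=21 at index 5 -> [-4, -3, 12, -8, 9, 21]
Partition 2: pivot=9 at index 3 -> [-4, -3, -8, 9, 12, 21]
Partition 3: pivot=-8 at index 0 -> [-8, -3, -4, 9, 12, 21]
Partition 4: pivot=-4 at index 1 -> [-8, -4, -3, 9, 12, 21]


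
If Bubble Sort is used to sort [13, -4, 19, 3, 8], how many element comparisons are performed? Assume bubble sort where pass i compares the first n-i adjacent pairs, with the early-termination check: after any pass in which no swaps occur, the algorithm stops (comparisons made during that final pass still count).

Pass 1: compare adjacent pairs (0,1)..(3,4) = 4 comparison(s), 3 swap(s) -> [-4, 13, 3, 8, 19]
Pass 2: compare adjacent pairs (0,1)..(2,3) = 3 comparison(s), 2 swap(s) -> [-4, 3, 8, 13, 19]
Pass 3: compare adjacent pairs (0,1)..(1,2) = 2 comparison(s), 0 swap(s) -> [-4, 3, 8, 13, 19]
No swaps in this pass, so bubble sort stops here.
Total comparisons: 4 + 3 + 2 = 9
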